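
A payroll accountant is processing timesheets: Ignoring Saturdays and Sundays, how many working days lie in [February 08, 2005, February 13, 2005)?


Start: 2005-02-08 (Tuesday)
End (exclusive): 2005-02-13 (Sunday)
Total calendar days: 5
Full weeks: 5 // 7 = 0 -> 0 weekdays
Remaining 5 days starting on Tuesday:
  Tue(w), Wed(w), Thu(w), Fri(w), Sat(-) -> 4 weekdays
Total business days: 0 + 4 = 4

4


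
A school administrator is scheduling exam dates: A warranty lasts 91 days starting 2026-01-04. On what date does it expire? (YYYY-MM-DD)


Start: 2026-01-04
Adding 91 days
Days remaining in January: 27
After January: 64 days still to add
February 2026: 28 days, 36 remaining
March 2026: 31 days, 5 remaining
April 2026 has 30 days, need 5
Result: 2026-04-05

2026-04-05


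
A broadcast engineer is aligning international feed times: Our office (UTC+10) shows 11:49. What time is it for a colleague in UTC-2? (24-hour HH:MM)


Local time: 11:49 at UTC+10 (offset 10h)
Target zone: UTC-2 (offset -2h)
Difference: -2 - (10) = -12 hours
Calculation: 11 + (-12) = -1
Wraparound: (-1) mod 24 = 23
Result: 23:49

23:49


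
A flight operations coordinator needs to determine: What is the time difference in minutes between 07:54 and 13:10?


Start time: 07:54 = 474 minutes from midnight
End time: 13:10 = 790 minutes from midnight
Difference: 790 - 474 = 316 minutes
That is 5 hours and 16 minutes

316


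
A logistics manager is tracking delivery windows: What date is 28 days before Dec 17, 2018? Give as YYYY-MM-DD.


Start: 2018-12-17
Subtracting 28 days
Days already passed in December: 17
After going back through December: 11 more days to subtract
November 2018 has 30 days, need 11
Result: 2018-11-19

2018-11-19


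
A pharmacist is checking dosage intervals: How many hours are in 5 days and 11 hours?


Days: 5
Extra hours: 11
Hours per day: 24
Days to hours: 5 x 24 = 120
Total: 120 + 11 = 131

131


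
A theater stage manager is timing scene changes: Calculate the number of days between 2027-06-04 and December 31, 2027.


Start: June 04, 2027
End: December 31, 2027
Days left in June: 26
July: 31
August: 31
September: 30
October: 31
... plus remaining months
Sum of remaining months: 184
Total: 26 + 184 = 210

210


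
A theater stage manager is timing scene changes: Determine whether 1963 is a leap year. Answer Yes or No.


Year: 1963
Divisible by 4? 1963 / 4 = 490.75 -> No
Not divisible by 4, so NOT a leap year

No


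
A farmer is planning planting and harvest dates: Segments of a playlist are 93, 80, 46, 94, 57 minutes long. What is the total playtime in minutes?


Durations: 93, 80, 46, 94, 57
Running sum: 93
+ 80 = 173
+ 46 = 219
+ 94 = 313
+ 57 = 370
Total duration: 370 minutes
That is 6 hours and 10 minutes

370


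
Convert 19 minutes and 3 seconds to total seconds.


Minutes: 19
Extra seconds: 3
Seconds per minute: 60
Minutes to seconds: 19 x 60 = 1140
Total: 1140 + 3 = 1143

1143


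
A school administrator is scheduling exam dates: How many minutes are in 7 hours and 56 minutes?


Hours: 7
Extra minutes: 56
Minutes per hour: 60
Hours to minutes: 7 x 60 = 420
Total: 420 + 56 = 476

476


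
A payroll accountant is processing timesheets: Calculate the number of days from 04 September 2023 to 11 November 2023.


Start date: 2023-09-04
End date: 2023-11-11
Sep 2023: +27 days
Oct 2023: +31 days
Nov 2023: +10 days
Total: 68 days

68


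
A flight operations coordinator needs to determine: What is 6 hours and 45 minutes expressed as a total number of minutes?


Hours: 6
Minutes: 45
Convert hours to minutes: 6 x 60 = 360
Add remaining minutes: 360 + 45 = 405

405


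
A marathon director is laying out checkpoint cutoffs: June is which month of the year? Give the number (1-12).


Calendar month order:
5. May
6. June <--
7. July
June is month number 6

6


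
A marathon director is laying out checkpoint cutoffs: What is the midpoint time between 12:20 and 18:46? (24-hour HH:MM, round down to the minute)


Start time: 12:20 = 740 minutes from midnight
End time: 18:46 = 1126 minutes from midnight
Sum: 740 + 1126 = 1866
Midpoint: 1866 / 2 = 933 minutes
Convert: 933 / 60 = 15 hours, 33 minutes
Result: 15:33

15:33


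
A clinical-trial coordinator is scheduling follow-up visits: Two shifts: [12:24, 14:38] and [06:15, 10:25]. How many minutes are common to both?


Interval A: [744, 878] minutes from midnight
Interval B: [375, 625] minutes from midnight
Overlap start = max(744, 375) = 744
Overlap end = min(878, 625) = 625
End <= start, so the intervals do not overlap: 0 minutes

0


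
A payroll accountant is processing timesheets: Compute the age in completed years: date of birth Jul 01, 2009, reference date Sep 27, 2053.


Birth: 2009-07-01
Reference: 2053-09-27
Year difference: 2053 - 2009 = 44
Has birthday (07-01) occurred by 09-27? Yes
Age in full years: 44

44


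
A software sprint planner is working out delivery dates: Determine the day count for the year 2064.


Year: 2064
Check leap year rules:
Divisible by 4? Yes
Divisible by 100? No
2064 is a leap year
Days: 366

366


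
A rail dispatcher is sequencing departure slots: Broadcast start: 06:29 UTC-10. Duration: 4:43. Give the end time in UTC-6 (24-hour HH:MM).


Start: 06:29 in UTC-10
Step 1 - add duration:
  minutes: 29 + 43 = 72 (carry 1h)
  hours: 6 + 4 + 1 = 11
  end in UTC-10: 11:12
Step 2 - convert UTC-10 -> UTC-6:
  offset difference: -6 - (-10) = 4 hours
  11 + (4) = 15 -> mod 24 = 15
Result: 15:12 in UTC-6

15:12


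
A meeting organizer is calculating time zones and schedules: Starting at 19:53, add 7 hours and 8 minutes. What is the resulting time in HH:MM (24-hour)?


Start time: 19:53
Adding: 7 hours 8 minutes
Minutes: 53 + 8 = 61
Minute overflow: 61 >= 60, so carry 1 hour, minutes = 1
Hours: 19 + 7 + 1 = 27
Hour wraparound: 27 mod 24 = 3
Result: 03:01

03:01


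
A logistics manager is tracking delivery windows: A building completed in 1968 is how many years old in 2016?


Birth year: 1968
Current year: 2016
Age = current year - birth year
Age = 2016 - 1968 = 48

48


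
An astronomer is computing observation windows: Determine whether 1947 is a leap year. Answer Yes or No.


Year: 1947
Divisible by 4? 1947 / 4 = 486.75 -> No
Not divisible by 4, so NOT a leap year

No


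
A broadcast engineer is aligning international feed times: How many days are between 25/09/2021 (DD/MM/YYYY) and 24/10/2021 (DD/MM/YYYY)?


Start date: 2021-09-25
End date: 2021-10-24
Sep 2021: +6 days
Oct 2021: +23 days
Total: 29 days

29


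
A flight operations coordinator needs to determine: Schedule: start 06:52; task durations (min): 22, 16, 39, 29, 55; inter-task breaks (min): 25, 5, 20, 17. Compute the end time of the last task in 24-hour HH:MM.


Start: 06:52 = 412 min from midnight
  after task 1 (22 min): 07:14
  after break (25 min): 07:39
  after task 2 (16 min): 07:55
  after break (5 min): 08:00
  after task 3 (39 min): 08:39
  after break (20 min): 08:59
  after task 4 (29 min): 09:28
  after break (17 min): 09:45
  after task 5 (55 min): 10:40
Total elapsed: 228 minutes
End time: 10:40

10:40


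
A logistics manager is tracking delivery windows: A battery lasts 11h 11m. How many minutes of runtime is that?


Hours: 11
Extra minutes: 11
Minutes per hour: 60
Hours to minutes: 11 x 60 = 660
Total: 660 + 11 = 671

671


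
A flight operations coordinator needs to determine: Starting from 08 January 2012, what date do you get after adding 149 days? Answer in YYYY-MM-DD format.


Start: 2012-01-08
Adding 149 days
Days remaining in January: 23
After January: 126 days still to add
February 2012: 29 days, 97 remaining
March 2012: 31 days, 66 remaining
April 2012: 30 days, 36 remaining
May 2012: 31 days, 5 remaining
Result: 2012-06-05

2012-06-05


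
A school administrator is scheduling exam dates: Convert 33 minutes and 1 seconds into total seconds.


Minutes: 33
Seconds: 1
Convert minutes to seconds: 33 x 60 = 1980
Add remaining seconds: 1980 + 1 = 1981

1981


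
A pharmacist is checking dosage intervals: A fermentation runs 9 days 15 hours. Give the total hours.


Days: 9
Extra hours: 15
Hours per day: 24
Days to hours: 9 x 24 = 216
Total: 216 + 15 = 231

231


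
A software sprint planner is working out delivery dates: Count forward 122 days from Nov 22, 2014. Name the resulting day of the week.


Start: 2014-11-22 (Saturday)
Step 1 - find target date: add 122 days
  2014-11-22 + 122 days = 2015-03-24
Step 2 - day of week:
  122 mod 7 = 3
  Saturday + 3 days -> Tuesday
Result: Tuesday (2015-03-24)

Tuesday


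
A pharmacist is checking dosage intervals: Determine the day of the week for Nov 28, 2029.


Date: 2029-11-28
January 1, 2029 is a Monday
Day of year: 332
Offset from Jan 1: 331 days
331 mod 7 = 2
Result: Wednesday

Wednesday


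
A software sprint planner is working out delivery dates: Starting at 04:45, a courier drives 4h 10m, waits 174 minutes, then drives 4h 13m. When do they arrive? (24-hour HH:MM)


Depart: 04:45
Leg 1: +250 min -> 08:55
Layover: +174 min -> 11:49
Leg 2: +253 min -> 16:02
Total travel: 677 minutes = 11h 17m
Arrival: 16:02

16:02


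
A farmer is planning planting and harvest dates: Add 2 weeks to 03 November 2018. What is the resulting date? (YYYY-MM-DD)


Start: 2018-11-03
Weeks to add: 2
Convert to days: 2 x 7 = 14 days
Add 14 days to 2018-11-03
Result: 2018-11-17

2018-11-17


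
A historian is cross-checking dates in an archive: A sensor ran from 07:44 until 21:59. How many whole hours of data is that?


Start: 07:44
End: 21:59
Hour difference: 21 - 7 = 14 hours
Minute difference: 59 - 44 = 15 minutes
Total minutes: 855
Complete hours: 855 / 60 = 14 (remainder 15)

14


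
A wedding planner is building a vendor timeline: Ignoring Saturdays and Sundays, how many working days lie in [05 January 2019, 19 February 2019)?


Start: 2019-01-05 (Saturday)
End (exclusive): 2019-02-19 (Tuesday)
Total calendar days: 45
Full weeks: 45 // 7 = 6 -> 30 weekdays
Remaining 3 days starting on Saturday:
  Sat(-), Sun(-), Mon(w) -> 1 weekdays
Total business days: 30 + 1 = 31

31


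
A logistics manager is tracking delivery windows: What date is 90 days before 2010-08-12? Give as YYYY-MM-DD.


Start: 2010-08-12
Subtracting 90 days
Days already passed in August: 12
After going back through August: 78 more days to subtract
July 2010: 31 days, 47 remaining
June 2010: 30 days, 17 remaining
May 2010 has 31 days, need 17
Result: 2010-05-14

2010-05-14


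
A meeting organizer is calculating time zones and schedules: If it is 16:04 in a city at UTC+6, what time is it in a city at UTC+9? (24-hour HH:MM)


Local time: 16:04 at UTC+6 (offset 6h)
Target zone: UTC+9 (offset 9h)
Difference: 9 - (6) = 3 hours
Calculation: 16 + (3) = 19
Result: 19:04

19:04


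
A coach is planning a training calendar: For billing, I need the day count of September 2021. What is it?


Month: September
Year: 2021
September is a 30-day month
Total: 30 days

30


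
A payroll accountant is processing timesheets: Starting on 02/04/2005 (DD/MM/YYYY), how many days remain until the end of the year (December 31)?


Start: April 02, 2005
End: December 31, 2005
Days left in April: 28
May: 31
June: 30
July: 31
August: 31
... plus remaining months
Sum of remaining months: 245
Total: 28 + 245 = 273

273


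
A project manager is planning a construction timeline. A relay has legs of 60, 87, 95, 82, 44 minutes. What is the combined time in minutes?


Durations: 60, 87, 95, 82, 44
Running sum: 60
+ 87 = 147
+ 95 = 242
+ 82 = 324
+ 44 = 368
Total duration: 368 minutes
That is 6 hours and 8 minutes

368


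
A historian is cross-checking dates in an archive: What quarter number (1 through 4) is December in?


Month: December (month 12)
Q1: January-March (months 1-3)
Q2: April-June (months 4-6)
Q3: July-September (months 7-9)
Q4: October-December (months 10-12)
Month 12 falls in Q4

4


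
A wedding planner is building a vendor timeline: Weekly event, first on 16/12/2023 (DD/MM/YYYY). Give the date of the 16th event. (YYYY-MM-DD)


First occurrence: 2023-12-16 (occurrence 1)
Each occurrence is 7 days after the previous.
Occurrence 16 is 15 weeks after the first.
15 weeks = 105 days
2023-12-16 + 105 days = 2024-03-30

2024-03-30


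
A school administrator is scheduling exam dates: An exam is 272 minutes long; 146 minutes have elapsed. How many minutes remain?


Total budget: 272 minutes
Time used: 146 minutes
Remaining: 272 - 146 = 126 minutes
Percent used: 53.7%
Percent remaining: 46.3%

126


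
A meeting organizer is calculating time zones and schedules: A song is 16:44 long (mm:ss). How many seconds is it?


Minutes: 16
Extra seconds: 44
Seconds per minute: 60
Minutes to seconds: 16 x 60 = 960
Total: 960 + 44 = 1004

1004


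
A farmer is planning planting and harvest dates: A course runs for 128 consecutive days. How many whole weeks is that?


Total days: 128
Days per week: 7
Division: 128 / 7 = 18 remainder 2
Complete weeks: 18
Remaining days: 2

18


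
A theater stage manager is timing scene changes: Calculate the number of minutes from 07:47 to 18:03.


Start time: 07:47 = 467 minutes from midnight
End time: 18:03 = 1083 minutes from midnight
Difference: 1083 - 467 = 616 minutes
That is 10 hours and 16 minutes

616


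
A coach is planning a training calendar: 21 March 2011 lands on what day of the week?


Date: 2011-03-21
January 1, 2011 is a Saturday
Day of year: 80
Offset from Jan 1: 79 days
79 mod 7 = 2
Result: Monday

Monday


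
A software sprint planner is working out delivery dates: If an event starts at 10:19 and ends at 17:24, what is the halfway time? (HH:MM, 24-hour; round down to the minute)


Start time: 10:19 = 619 minutes from midnight
End time: 17:24 = 1044 minutes from midnight
Sum: 619 + 1044 = 1663
Midpoint: 1663 / 2 = 831 minutes
Convert: 831 / 60 = 13 hours, 51 minutes
Result: 13:51

13:51


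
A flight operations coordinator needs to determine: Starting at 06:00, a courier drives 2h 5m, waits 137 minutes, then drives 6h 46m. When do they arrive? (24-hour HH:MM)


Depart: 06:00
Leg 1: +125 min -> 08:05
Layover: +137 min -> 10:22
Leg 2: +406 min -> 17:08
Total travel: 668 minutes = 11h 8m
Arrival: 17:08

17:08


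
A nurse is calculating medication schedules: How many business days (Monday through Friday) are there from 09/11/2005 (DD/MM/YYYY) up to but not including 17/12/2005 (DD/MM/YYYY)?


Start: 2005-11-09 (Wednesday)
End (exclusive): 2005-12-17 (Saturday)
Total calendar days: 38
Full weeks: 38 // 7 = 5 -> 25 weekdays
Remaining 3 days starting on Wednesday:
  Wed(w), Thu(w), Fri(w) -> 3 weekdays
Total business days: 25 + 3 = 28

28


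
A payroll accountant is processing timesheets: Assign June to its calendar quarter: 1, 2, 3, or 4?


Month: June (month 6)
Q1: January-March (months 1-3)
Q2: April-June (months 4-6)
Q3: July-September (months 7-9)
Q4: October-December (months 10-12)
Month 6 falls in Q2

2


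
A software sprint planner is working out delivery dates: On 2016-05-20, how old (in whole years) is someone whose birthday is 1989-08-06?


Birth: 1989-08-06
Reference: 2016-05-20
Year difference: 2016 - 1989 = 27
Has birthday (08-06) occurred by 05-20? No
Birthday not yet reached this year -> subtract 1
Age in full years: 26

26


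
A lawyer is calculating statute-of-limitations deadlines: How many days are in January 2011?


Month: January
Year: 2011
January is a 31-day month
Total: 31 days

31


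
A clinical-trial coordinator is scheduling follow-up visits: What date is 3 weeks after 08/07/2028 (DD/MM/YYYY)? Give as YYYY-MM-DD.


Start: 2028-07-08
Weeks to add: 3
Convert to days: 3 x 7 = 21 days
Add 21 days to 2028-07-08
Result: 2028-07-29

2028-07-29


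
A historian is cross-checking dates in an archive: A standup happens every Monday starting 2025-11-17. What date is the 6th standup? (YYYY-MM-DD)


First occurrence: 2025-11-17 (occurrence 1)
Each occurrence is 7 days after the previous.
Occurrence 6 is 5 weeks after the first.
5 weeks = 35 days
2025-11-17 + 35 days = 2025-12-22

2025-12-22


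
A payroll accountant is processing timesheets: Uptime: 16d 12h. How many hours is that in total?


Days: 16
Extra hours: 12
Hours per day: 24
Days to hours: 16 x 24 = 384
Total: 384 + 12 = 396

396


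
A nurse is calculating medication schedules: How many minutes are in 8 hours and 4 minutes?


Hours: 8
Minutes: 4
Convert hours to minutes: 8 x 60 = 480
Add remaining minutes: 480 + 4 = 484

484


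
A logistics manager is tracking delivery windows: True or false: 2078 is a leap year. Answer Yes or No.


Year: 2078
Divisible by 4? 2078 / 4 = 519.5 -> No
Not divisible by 4, so NOT a leap year

No


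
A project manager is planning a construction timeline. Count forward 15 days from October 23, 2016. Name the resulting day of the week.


Start: 2016-10-23 (Sunday)
Step 1 - find target date: add 15 days
  2016-10-23 + 15 days = 2016-11-07
Step 2 - day of week:
  15 mod 7 = 1
  Sunday + 1 days -> Monday
Result: Monday (2016-11-07)

Monday


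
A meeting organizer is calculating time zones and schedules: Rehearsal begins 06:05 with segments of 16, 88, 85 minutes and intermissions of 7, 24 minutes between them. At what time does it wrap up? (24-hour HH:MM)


Start: 06:05 = 365 min from midnight
  after task 1 (16 min): 06:21
  after break (7 min): 06:28
  after task 2 (88 min): 07:56
  after break (24 min): 08:20
  after task 3 (85 min): 09:45
Total elapsed: 220 minutes
End time: 09:45

09:45


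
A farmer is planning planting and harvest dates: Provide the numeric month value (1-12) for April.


Calendar month order:
3. March
4. April <--
5. May
April is month number 4

4


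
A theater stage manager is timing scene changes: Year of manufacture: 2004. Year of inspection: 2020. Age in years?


Birth year: 2004
Current year: 2020
Age = current year - birth year
Age = 2020 - 2004 = 16

16


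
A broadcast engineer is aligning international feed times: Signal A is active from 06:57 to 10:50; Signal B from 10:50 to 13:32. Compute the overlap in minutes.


Interval A: [417, 650] minutes from midnight
Interval B: [650, 812] minutes from midnight
Overlap start = max(417, 650) = 650
Overlap end = min(650, 812) = 650
End <= start, so the intervals do not overlap: 0 minutes

0


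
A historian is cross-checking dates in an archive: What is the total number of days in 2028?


Year: 2028
Check leap year rules:
Divisible by 4? Yes
Divisible by 100? No
2028 is a leap year
Days: 366

366


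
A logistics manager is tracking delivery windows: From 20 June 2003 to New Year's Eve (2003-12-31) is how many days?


Start: June 20, 2003
End: December 31, 2003
Days left in June: 10
July: 31
August: 31
September: 30
October: 31
... plus remaining months
Sum of remaining months: 184
Total: 10 + 184 = 194

194


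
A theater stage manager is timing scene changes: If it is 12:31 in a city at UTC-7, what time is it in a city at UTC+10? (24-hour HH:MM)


Local time: 12:31 at UTC-7 (offset -7h)
Target zone: UTC+10 (offset 10h)
Difference: 10 - (-7) = 17 hours
Calculation: 12 + (17) = 29
Wraparound: (29) mod 24 = 5
Result: 05:31

05:31


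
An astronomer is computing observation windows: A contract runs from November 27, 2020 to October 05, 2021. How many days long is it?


Start date: 2020-11-27
End date: 2021-10-05
Nov 2020: +4 days
Dec 2020: +31 days
Jan 2021: +31 days
... (9 more months)
Total: 312 days

312


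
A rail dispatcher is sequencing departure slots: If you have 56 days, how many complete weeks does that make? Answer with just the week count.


Total days: 56
Days per week: 7
Division: 56 / 7 = 8 remainder 0
Complete weeks: 8
Remaining days: 0

8


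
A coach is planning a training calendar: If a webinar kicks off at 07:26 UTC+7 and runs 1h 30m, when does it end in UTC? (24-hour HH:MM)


Start: 07:26 in UTC+7
Step 1 - add duration:
  minutes: 26 + 30 = 56
  hours: 7 + 1 + 0 = 8
  end in UTC+7: 08:56
Step 2 - convert UTC+7 -> UTC:
  offset difference: 0 - (7) = -7 hours
  8 + (-7) = 1 -> mod 24 = 1
Result: 01:56 in UTC

01:56


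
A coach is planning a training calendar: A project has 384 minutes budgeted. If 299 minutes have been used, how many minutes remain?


Total budget: 384 minutes
Time used: 299 minutes
Remaining: 384 - 299 = 85 minutes
Percent used: 77.9%
Percent remaining: 22.1%

85


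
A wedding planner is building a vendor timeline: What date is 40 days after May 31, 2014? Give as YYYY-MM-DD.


Start: 2014-05-31
Adding 40 days
Days remaining in May: 0
After May: 40 days still to add
June 2014: 30 days, 10 remaining
July 2014 has 31 days, need 10
Result: 2014-07-10

2014-07-10


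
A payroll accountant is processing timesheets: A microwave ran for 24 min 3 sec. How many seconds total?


Minutes: 24
Extra seconds: 3
Seconds per minute: 60
Minutes to seconds: 24 x 60 = 1440
Total: 1440 + 3 = 1443

1443


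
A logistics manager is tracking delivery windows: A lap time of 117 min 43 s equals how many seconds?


Minutes: 117
Seconds: 43
Convert minutes to seconds: 117 x 60 = 7020
Add remaining seconds: 7020 + 43 = 7063

7063


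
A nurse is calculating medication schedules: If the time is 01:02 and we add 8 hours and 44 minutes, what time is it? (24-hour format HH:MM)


Start time: 01:02
Adding: 8 hours 44 minutes
Minutes: 2 + 44 = 46
Hours: 1 + 8 + 0 = 9
Result: 09:46

09:46


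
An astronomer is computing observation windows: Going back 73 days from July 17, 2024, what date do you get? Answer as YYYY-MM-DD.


Start: 2024-07-17
Subtracting 73 days
Days already passed in July: 17
After going back through July: 56 more days to subtract
June 2024: 30 days, 26 remaining
May 2024 has 31 days, need 26
Result: 2024-05-05

2024-05-05


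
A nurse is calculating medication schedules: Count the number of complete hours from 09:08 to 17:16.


Start: 09:08
End: 17:16
Hour difference: 17 - 9 = 8 hours
Minute difference: 16 - 8 = 8 minutes
Total minutes: 488
Complete hours: 488 / 60 = 8 (remainder 8)

8


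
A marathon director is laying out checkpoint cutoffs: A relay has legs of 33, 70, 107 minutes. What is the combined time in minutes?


Durations: 33, 70, 107
Running sum: 33
+ 70 = 103
+ 107 = 210
Total duration: 210 minutes
That is 3 hours and 30 minutes

210


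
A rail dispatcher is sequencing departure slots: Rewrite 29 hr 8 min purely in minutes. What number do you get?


Hours: 29
Extra minutes: 8
Minutes per hour: 60
Hours to minutes: 29 x 60 = 1740
Total: 1740 + 8 = 1748

1748


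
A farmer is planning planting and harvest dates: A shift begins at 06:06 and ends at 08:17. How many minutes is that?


Start time: 06:06 = 366 minutes from midnight
End time: 08:17 = 497 minutes from midnight
Difference: 497 - 366 = 131 minutes
That is 2 hours and 11 minutes

131


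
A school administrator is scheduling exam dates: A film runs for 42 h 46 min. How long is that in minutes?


Hours: 42
Minutes: 46
Convert hours to minutes: 42 x 60 = 2520
Add remaining minutes: 2520 + 46 = 2566

2566


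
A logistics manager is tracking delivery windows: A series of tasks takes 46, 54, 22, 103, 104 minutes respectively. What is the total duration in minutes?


Durations: 46, 54, 22, 103, 104
Running sum: 46
+ 54 = 100
+ 22 = 122
+ 103 = 225
+ 104 = 329
Total duration: 329 minutes
That is 5 hours and 29 minutes

329


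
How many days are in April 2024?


Month: April
Year: 2024
April is a 30-day month
Total: 30 days

30


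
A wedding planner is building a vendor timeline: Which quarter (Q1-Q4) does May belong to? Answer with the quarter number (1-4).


Month: May (month 5)
Q1: January-March (months 1-3)
Q2: April-June (months 4-6)
Q3: July-September (months 7-9)
Q4: October-December (months 10-12)
Month 5 falls in Q2

2


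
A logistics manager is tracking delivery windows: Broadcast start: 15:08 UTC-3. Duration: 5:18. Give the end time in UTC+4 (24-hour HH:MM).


Start: 15:08 in UTC-3
Step 1 - add duration:
  minutes: 8 + 18 = 26
  hours: 15 + 5 + 0 = 20
  end in UTC-3: 20:26
Step 2 - convert UTC-3 -> UTC+4:
  offset difference: 4 - (-3) = 7 hours
  20 + (7) = 27 -> mod 24 = 3
Result: 03:26 in UTC+4

03:26


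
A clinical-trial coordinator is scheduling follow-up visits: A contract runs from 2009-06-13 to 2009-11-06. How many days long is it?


Start date: 2009-06-13
End date: 2009-11-06
Jun 2009: +18 days
Jul 2009: +31 days
Aug 2009: +31 days
... (3 more months)
Total: 146 days

146


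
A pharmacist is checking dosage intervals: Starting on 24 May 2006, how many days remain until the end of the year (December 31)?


Start: May 24, 2006
End: December 31, 2006
Days left in May: 7
June: 30
July: 31
August: 31
September: 30
... plus remaining months
Sum of remaining months: 214
Total: 7 + 214 = 221

221


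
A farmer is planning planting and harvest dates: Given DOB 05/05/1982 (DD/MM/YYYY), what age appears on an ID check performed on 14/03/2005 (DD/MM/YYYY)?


Birth: 1982-05-05
Reference: 2005-03-14
Year difference: 2005 - 1982 = 23
Has birthday (05-05) occurred by 03-14? No
Birthday not yet reached this year -> subtract 1
Age in full years: 22

22


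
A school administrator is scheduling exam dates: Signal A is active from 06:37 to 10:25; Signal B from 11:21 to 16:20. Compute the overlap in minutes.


Interval A: [397, 625] minutes from midnight
Interval B: [681, 980] minutes from midnight
Overlap start = max(397, 681) = 681
Overlap end = min(625, 980) = 625
End <= start, so the intervals do not overlap: 0 minutes

0


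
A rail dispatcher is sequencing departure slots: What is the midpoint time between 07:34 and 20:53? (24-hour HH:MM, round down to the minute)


Start time: 07:34 = 454 minutes from midnight
End time: 20:53 = 1253 minutes from midnight
Sum: 454 + 1253 = 1707
Midpoint: 1707 / 2 = 853 minutes
Convert: 853 / 60 = 14 hours, 13 minutes
Result: 14:13

14:13


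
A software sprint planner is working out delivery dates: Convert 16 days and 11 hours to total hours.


Days: 16
Extra hours: 11
Hours per day: 24
Days to hours: 16 x 24 = 384
Total: 384 + 11 = 395

395


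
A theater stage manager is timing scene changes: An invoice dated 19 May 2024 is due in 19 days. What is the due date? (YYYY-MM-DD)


Start: 2024-05-19
Adding 19 days
Days remaining in May: 12
After May: 7 days still to add
June 2024 has 30 days, need 7
Result: 2024-06-07

2024-06-07


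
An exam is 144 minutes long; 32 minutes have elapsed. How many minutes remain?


Total budget: 144 minutes
Time used: 32 minutes
Remaining: 144 - 32 = 112 minutes
Percent used: 22.2%
Percent remaining: 77.8%

112


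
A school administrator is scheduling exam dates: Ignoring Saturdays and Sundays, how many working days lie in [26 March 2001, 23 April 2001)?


Start: 2001-03-26 (Monday)
End (exclusive): 2001-04-23 (Monday)
Total calendar days: 28
Full weeks: 28 // 7 = 4 -> 20 weekdays
Remaining 0 days starting on Monday:
Total business days: 20 + 0 = 20

20


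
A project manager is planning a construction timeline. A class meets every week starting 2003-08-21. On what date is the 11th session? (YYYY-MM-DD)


First occurrence: 2003-08-21 (occurrence 1)
Each occurrence is 7 days after the previous.
Occurrence 11 is 10 weeks after the first.
10 weeks = 70 days
2003-08-21 + 70 days = 2003-10-30

2003-10-30


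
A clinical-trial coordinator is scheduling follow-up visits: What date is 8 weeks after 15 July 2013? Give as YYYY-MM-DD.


Start: 2013-07-15
Weeks to add: 8
Convert to days: 8 x 7 = 56 days
Add 56 days to 2013-07-15
Result: 2013-09-09

2013-09-09


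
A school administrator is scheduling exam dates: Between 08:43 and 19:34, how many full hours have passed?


Start: 08:43
End: 19:34
Hour difference: 19 - 8 = 11 hours
Minute difference: 34 - 43 = -9 minutes
Total minutes: 651
Complete hours: 651 / 60 = 10 (remainder 51)

10


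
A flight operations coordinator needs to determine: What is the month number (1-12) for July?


Calendar month order:
6. June
7. July <--
8. August
July is month number 7

7


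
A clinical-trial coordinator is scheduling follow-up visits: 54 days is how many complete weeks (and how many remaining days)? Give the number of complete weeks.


Total days: 54
Days per week: 7
Division: 54 / 7 = 7 remainder 5
Complete weeks: 7
Remaining days: 5

7


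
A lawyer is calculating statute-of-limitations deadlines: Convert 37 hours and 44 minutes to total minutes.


Hours: 37
Extra minutes: 44
Minutes per hour: 60
Hours to minutes: 37 x 60 = 2220
Total: 2220 + 44 = 2264

2264


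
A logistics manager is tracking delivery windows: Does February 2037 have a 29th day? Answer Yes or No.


Year: 2037
Divisible by 4? 2037 / 4 = 509.25 -> No
Not divisible by 4, so NOT a leap year

No


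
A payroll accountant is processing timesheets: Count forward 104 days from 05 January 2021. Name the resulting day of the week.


Start: 2021-01-05 (Tuesday)
Step 1 - find target date: add 104 days
  2021-01-05 + 104 days = 2021-04-19
Step 2 - day of week:
  104 mod 7 = 6
  Tuesday + 6 days -> Monday
Result: Monday (2021-04-19)

Monday


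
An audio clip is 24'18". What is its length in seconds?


Minutes: 24
Seconds: 18
Convert minutes to seconds: 24 x 60 = 1440
Add remaining seconds: 1440 + 18 = 1458

1458


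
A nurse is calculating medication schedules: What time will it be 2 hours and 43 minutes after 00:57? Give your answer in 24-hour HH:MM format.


Start time: 00:57
Adding: 2 hours 43 minutes
Minutes: 57 + 43 = 100
Minute overflow: 100 >= 60, so carry 1 hour, minutes = 40
Hours: 0 + 2 + 1 = 3
Result: 03:40

03:40


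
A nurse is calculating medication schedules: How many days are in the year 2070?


Year: 2070
Check leap year rules:
Divisible by 4? No
2070 is not a leap year
Days: 365

365


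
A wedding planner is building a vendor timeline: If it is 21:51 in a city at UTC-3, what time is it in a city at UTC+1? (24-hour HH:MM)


Local time: 21:51 at UTC-3 (offset -3h)
Target zone: UTC+1 (offset 1h)
Difference: 1 - (-3) = 4 hours
Calculation: 21 + (4) = 25
Wraparound: (25) mod 24 = 1
Result: 01:51

01:51


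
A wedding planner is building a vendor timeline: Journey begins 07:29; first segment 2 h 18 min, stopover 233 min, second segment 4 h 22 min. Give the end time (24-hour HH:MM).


Depart: 07:29
Leg 1: +138 min -> 09:47
Layover: +233 min -> 13:40
Leg 2: +262 min -> 18:02
Total travel: 633 minutes = 10h 33m
Arrival: 18:02

18:02


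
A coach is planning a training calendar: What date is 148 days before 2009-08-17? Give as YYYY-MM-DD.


Start: 2009-08-17
Subtracting 148 days
Days already passed in August: 17
After going back through August: 131 more days to subtract
July 2009: 31 days, 100 remaining
June 2009: 30 days, 70 remaining
May 2009: 31 days, 39 remaining
April 2009: 30 days, 9 remaining
Result: 2009-03-22

2009-03-22


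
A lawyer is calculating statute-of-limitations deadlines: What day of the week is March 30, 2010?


Date: 2010-03-30
January 1, 2010 is a Friday
Day of year: 89
Offset from Jan 1: 88 days
88 mod 7 = 4
Result: Tuesday

Tuesday


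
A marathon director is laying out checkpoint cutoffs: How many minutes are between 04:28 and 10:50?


Start time: 04:28 = 268 minutes from midnight
End time: 10:50 = 650 minutes from midnight
Difference: 650 - 268 = 382 minutes
That is 6 hours and 22 minutes

382


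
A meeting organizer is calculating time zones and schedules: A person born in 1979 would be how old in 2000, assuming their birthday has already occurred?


Birth year: 1979
Current year: 2000
Age = current year - birth year
Age = 2000 - 1979 = 21

21


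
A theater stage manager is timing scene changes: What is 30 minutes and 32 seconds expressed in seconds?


Minutes: 30
Extra seconds: 32
Seconds per minute: 60
Minutes to seconds: 30 x 60 = 1800
Total: 1800 + 32 = 1832

1832


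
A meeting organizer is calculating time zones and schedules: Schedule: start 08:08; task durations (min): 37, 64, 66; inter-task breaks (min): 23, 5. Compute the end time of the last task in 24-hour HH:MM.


Start: 08:08 = 488 min from midnight
  after task 1 (37 min): 08:45
  after break (23 min): 09:08
  after task 2 (64 min): 10:12
  after break (5 min): 10:17
  after task 3 (66 min): 11:23
Total elapsed: 195 minutes
End time: 11:23

11:23


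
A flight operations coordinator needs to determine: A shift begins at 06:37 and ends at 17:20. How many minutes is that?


Start time: 06:37 = 397 minutes from midnight
End time: 17:20 = 1040 minutes from midnight
Difference: 1040 - 397 = 643 minutes
That is 10 hours and 43 minutes

643


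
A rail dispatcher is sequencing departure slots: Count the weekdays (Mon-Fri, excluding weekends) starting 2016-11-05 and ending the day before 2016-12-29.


Start: 2016-11-05 (Saturday)
End (exclusive): 2016-12-29 (Thursday)
Total calendar days: 54
Full weeks: 54 // 7 = 7 -> 35 weekdays
Remaining 5 days starting on Saturday:
  Sat(-), Sun(-), Mon(w), Tue(w), Wed(w) -> 3 weekdays
Total business days: 35 + 3 = 38

38


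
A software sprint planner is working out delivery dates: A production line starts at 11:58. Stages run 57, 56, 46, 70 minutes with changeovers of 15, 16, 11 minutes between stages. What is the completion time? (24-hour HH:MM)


Start: 11:58 = 718 min from midnight
  after task 1 (57 min): 12:55
  after break (15 min): 13:10
  after task 2 (56 min): 14:06
  after break (16 min): 14:22
  after task 3 (46 min): 15:08
  after break (11 min): 15:19
  after task 4 (70 min): 16:29
Total elapsed: 271 minutes
End time: 16:29

16:29


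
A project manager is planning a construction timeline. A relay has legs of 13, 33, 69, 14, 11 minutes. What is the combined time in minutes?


Durations: 13, 33, 69, 14, 11
Running sum: 13
+ 33 = 46
+ 69 = 115
+ 14 = 129
+ 11 = 140
Total duration: 140 minutes
That is 2 hours and 20 minutes

140


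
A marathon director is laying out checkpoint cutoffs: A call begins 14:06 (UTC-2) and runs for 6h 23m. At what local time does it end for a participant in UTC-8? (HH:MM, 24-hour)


Start: 14:06 in UTC-2
Step 1 - add duration:
  minutes: 6 + 23 = 29
  hours: 14 + 6 + 0 = 20
  end in UTC-2: 20:29
Step 2 - convert UTC-2 -> UTC-8:
  offset difference: -8 - (-2) = -6 hours
  20 + (-6) = 14 -> mod 24 = 14
Result: 14:29 in UTC-8

14:29


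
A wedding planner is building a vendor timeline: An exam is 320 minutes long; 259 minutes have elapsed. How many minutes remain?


Total budget: 320 minutes
Time used: 259 minutes
Remaining: 320 - 259 = 61 minutes
Percent used: 80.9%
Percent remaining: 19.1%

61


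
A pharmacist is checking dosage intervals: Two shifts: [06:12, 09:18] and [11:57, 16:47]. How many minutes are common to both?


Interval A: [372, 558] minutes from midnight
Interval B: [717, 1007] minutes from midnight
Overlap start = max(372, 717) = 717
Overlap end = min(558, 1007) = 558
End <= start, so the intervals do not overlap: 0 minutes

0


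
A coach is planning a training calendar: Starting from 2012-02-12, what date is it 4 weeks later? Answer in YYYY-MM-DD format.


Start: 2012-02-12
Weeks to add: 4
Convert to days: 4 x 7 = 28 days
Add 28 days to 2012-02-12
Result: 2012-03-11

2012-03-11


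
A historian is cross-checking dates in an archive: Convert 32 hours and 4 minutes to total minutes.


Hours: 32
Minutes: 4
Convert hours to minutes: 32 x 60 = 1920
Add remaining minutes: 1920 + 4 = 1924

1924


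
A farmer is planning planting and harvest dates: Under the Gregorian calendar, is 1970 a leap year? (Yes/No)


Year: 1970
Divisible by 4? 1970 / 4 = 492.5 -> No
Not divisible by 4, so NOT a leap year

No


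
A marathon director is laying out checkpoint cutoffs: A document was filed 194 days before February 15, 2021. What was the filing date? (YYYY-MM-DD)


Start: 2021-02-15
Subtracting 194 days
Days already passed in February: 15
After going back through February: 179 more days to subtract
January 2021: 31 days, 148 remaining
December 2020: 31 days, 117 remaining
November 2020: 30 days, 87 remaining
October 2020: 31 days, 56 remaining
Result: 2020-08-05

2020-08-05


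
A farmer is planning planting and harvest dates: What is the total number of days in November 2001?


Month: November
Year: 2001
November is a 30-day month
Total: 30 days

30


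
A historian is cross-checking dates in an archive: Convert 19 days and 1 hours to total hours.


Days: 19
Extra hours: 1
Hours per day: 24
Days to hours: 19 x 24 = 456
Total: 456 + 1 = 457

457


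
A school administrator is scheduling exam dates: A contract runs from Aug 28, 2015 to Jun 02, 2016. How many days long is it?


Start date: 2015-08-28
End date: 2016-06-02
Aug 2015: +4 days
Sep 2015: +30 days
Oct 2015: +31 days
... (8 more months)
Total: 279 days

279


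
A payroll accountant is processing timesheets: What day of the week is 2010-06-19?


Date: 2010-06-19
January 1, 2010 is a Friday
Day of year: 170
Offset from Jan 1: 169 days
169 mod 7 = 1
Result: Saturday

Saturday


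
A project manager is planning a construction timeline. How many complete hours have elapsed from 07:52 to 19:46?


Start: 07:52
End: 19:46
Hour difference: 19 - 7 = 12 hours
Minute difference: 46 - 52 = -6 minutes
Total minutes: 714
Complete hours: 714 / 60 = 11 (remainder 54)

11


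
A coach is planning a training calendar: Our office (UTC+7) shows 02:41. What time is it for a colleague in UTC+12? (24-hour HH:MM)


Local time: 02:41 at UTC+7 (offset 7h)
Target zone: UTC+12 (offset 12h)
Difference: 12 - (7) = 5 hours
Calculation: 2 + (5) = 7
Result: 07:41

07:41


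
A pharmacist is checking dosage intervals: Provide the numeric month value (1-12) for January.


Calendar month order:
1. January <--
2. February
January is month number 1

1


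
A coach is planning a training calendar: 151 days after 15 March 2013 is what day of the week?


Start: 2013-03-15 (Friday)
Step 1 - find target date: add 151 days
  2013-03-15 + 151 days = 2013-08-13
Step 2 - day of week:
  151 mod 7 = 4
  Friday + 4 days -> Tuesday
Result: Tuesday (2013-08-13)

Tuesday


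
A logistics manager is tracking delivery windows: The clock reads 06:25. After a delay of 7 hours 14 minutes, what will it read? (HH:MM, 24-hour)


Start time: 06:25
Adding: 7 hours 14 minutes
Minutes: 25 + 14 = 39
Hours: 6 + 7 + 0 = 13
Result: 13:39

13:39


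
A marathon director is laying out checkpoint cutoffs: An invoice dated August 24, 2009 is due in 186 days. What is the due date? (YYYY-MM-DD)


Start: 2009-08-24
Adding 186 days
Days remaining in August: 7
After August: 179 days still to add
September 2009: 30 days, 149 remaining
October 2009: 31 days, 118 remaining
November 2009: 30 days, 88 remaining
December 2009: 31 days, 57 remaining
Result: 2010-02-26

2010-02-26


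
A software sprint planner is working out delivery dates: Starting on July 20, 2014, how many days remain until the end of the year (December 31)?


Start: July 20, 2014
End: December 31, 2014
Days left in July: 11
August: 31
September: 30
October: 31
November: 30
... plus remaining months
Sum of remaining months: 153
Total: 11 + 153 = 164

164


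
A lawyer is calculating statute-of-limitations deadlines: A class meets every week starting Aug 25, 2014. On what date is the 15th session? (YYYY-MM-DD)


First occurrence: 2014-08-25 (occurrence 1)
Each occurrence is 7 days after the previous.
Occurrence 15 is 14 weeks after the first.
14 weeks = 98 days
2014-08-25 + 98 days = 2014-12-01

2014-12-01


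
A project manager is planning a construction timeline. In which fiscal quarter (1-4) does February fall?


Month: February (month 2)
Q1: January-March (months 1-3)
Q2: April-June (months 4-6)
Q3: July-September (months 7-9)
Q4: October-December (months 10-12)
Month 2 falls in Q1

1
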